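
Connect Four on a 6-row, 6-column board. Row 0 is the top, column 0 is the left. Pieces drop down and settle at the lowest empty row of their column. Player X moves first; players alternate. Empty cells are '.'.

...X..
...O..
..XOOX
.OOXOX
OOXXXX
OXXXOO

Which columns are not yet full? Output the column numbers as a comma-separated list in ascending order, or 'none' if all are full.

Answer: 0,1,2,4,5

Derivation:
col 0: top cell = '.' → open
col 1: top cell = '.' → open
col 2: top cell = '.' → open
col 3: top cell = 'X' → FULL
col 4: top cell = '.' → open
col 5: top cell = '.' → open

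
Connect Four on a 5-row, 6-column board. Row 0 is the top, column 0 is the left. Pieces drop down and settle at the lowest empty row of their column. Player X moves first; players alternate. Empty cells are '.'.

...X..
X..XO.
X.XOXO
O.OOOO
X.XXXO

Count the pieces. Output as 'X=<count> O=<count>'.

X=10 O=9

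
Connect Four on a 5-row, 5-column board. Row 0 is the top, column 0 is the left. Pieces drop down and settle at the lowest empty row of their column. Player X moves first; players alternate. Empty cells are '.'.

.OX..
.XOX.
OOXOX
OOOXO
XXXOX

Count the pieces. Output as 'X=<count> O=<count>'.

X=10 O=10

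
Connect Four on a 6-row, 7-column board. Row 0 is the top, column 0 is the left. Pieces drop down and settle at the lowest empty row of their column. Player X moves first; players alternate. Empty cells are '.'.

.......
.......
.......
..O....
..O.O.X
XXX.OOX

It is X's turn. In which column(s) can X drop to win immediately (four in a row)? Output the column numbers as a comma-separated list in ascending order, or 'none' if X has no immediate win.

Answer: 3

Derivation:
col 0: drop X → no win
col 1: drop X → no win
col 2: drop X → no win
col 3: drop X → WIN!
col 4: drop X → no win
col 5: drop X → no win
col 6: drop X → no win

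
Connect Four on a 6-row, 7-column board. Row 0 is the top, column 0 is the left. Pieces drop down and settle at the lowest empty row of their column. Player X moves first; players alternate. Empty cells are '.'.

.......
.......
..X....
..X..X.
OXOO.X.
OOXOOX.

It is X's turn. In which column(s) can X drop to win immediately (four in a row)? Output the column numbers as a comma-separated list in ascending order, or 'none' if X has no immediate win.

Answer: 5

Derivation:
col 0: drop X → no win
col 1: drop X → no win
col 2: drop X → no win
col 3: drop X → no win
col 4: drop X → no win
col 5: drop X → WIN!
col 6: drop X → no win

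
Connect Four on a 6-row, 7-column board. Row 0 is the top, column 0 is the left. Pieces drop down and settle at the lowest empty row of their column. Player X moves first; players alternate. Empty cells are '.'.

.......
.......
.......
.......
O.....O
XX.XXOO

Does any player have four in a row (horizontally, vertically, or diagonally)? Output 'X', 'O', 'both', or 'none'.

none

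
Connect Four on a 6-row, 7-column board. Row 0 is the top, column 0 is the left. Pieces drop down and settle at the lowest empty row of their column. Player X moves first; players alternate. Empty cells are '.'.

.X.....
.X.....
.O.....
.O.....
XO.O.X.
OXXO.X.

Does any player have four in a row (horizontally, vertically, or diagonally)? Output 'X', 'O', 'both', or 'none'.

none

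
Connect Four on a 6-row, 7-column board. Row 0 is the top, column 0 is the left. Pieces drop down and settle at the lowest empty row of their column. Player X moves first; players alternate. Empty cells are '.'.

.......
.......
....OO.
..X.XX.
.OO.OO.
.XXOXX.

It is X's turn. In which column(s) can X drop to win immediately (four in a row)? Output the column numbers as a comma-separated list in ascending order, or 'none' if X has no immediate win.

col 0: drop X → no win
col 1: drop X → no win
col 2: drop X → no win
col 3: drop X → no win
col 4: drop X → no win
col 5: drop X → no win
col 6: drop X → no win

Answer: none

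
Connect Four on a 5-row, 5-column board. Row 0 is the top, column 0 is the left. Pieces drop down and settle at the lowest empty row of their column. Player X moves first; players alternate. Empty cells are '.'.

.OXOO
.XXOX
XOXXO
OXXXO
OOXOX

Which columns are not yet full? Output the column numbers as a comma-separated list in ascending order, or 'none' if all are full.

Answer: 0

Derivation:
col 0: top cell = '.' → open
col 1: top cell = 'O' → FULL
col 2: top cell = 'X' → FULL
col 3: top cell = 'O' → FULL
col 4: top cell = 'O' → FULL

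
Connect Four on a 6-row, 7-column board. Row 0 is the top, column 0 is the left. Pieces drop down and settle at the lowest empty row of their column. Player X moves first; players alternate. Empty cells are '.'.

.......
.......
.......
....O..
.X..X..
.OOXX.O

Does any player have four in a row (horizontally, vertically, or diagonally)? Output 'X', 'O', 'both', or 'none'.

none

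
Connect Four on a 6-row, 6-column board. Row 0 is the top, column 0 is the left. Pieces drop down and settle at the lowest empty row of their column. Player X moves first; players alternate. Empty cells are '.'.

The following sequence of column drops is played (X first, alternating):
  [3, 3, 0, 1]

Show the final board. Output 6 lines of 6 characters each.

Answer: ......
......
......
......
...O..
XO.X..

Derivation:
Move 1: X drops in col 3, lands at row 5
Move 2: O drops in col 3, lands at row 4
Move 3: X drops in col 0, lands at row 5
Move 4: O drops in col 1, lands at row 5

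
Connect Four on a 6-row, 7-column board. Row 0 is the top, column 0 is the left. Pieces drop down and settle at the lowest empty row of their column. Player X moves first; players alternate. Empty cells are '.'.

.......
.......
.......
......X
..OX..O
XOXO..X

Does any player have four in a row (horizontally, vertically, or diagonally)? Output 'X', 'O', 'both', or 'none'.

none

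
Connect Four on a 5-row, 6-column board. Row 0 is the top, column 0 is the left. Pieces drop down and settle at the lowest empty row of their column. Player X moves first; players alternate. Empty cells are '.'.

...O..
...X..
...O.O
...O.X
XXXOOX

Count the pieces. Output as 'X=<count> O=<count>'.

X=6 O=6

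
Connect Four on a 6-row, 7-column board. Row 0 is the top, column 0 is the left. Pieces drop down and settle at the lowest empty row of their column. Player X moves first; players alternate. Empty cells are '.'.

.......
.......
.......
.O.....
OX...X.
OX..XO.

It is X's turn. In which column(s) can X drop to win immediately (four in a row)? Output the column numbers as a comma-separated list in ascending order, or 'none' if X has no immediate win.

Answer: none

Derivation:
col 0: drop X → no win
col 1: drop X → no win
col 2: drop X → no win
col 3: drop X → no win
col 4: drop X → no win
col 5: drop X → no win
col 6: drop X → no win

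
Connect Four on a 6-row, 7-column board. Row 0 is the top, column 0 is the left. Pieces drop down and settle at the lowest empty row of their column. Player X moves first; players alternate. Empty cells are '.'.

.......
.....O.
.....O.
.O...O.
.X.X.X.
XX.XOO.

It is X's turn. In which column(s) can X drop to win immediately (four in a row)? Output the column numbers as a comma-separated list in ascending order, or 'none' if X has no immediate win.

col 0: drop X → no win
col 1: drop X → no win
col 2: drop X → WIN!
col 3: drop X → no win
col 4: drop X → no win
col 5: drop X → no win
col 6: drop X → no win

Answer: 2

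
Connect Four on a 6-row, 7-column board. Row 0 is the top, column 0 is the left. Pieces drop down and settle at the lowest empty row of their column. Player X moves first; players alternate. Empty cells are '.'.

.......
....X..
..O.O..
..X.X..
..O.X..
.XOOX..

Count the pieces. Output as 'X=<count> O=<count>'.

X=6 O=5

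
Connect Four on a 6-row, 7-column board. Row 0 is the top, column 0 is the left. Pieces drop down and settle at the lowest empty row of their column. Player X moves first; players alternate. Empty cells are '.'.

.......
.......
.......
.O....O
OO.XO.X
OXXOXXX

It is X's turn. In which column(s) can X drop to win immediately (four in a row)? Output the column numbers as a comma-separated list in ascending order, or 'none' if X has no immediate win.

col 0: drop X → no win
col 1: drop X → no win
col 2: drop X → no win
col 3: drop X → no win
col 4: drop X → no win
col 5: drop X → no win
col 6: drop X → no win

Answer: none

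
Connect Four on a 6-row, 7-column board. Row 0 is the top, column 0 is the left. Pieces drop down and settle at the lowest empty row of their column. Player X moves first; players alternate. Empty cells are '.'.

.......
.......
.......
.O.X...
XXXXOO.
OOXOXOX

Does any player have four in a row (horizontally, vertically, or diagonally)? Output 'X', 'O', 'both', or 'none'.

X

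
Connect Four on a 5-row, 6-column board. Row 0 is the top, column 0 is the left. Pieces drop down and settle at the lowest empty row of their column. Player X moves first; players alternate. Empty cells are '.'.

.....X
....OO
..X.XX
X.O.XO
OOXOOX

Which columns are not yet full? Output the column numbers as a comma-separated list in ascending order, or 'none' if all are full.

Answer: 0,1,2,3,4

Derivation:
col 0: top cell = '.' → open
col 1: top cell = '.' → open
col 2: top cell = '.' → open
col 3: top cell = '.' → open
col 4: top cell = '.' → open
col 5: top cell = 'X' → FULL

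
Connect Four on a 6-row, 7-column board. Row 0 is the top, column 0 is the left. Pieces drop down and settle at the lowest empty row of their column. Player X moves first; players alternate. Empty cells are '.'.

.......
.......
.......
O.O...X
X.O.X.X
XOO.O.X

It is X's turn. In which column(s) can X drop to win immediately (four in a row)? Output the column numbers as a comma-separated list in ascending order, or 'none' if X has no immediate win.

Answer: 6

Derivation:
col 0: drop X → no win
col 1: drop X → no win
col 2: drop X → no win
col 3: drop X → no win
col 4: drop X → no win
col 5: drop X → no win
col 6: drop X → WIN!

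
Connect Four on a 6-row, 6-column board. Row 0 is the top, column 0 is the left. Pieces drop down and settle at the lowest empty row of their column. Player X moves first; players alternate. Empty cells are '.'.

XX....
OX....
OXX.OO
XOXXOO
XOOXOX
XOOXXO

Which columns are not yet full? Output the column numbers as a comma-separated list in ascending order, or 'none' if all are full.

Answer: 2,3,4,5

Derivation:
col 0: top cell = 'X' → FULL
col 1: top cell = 'X' → FULL
col 2: top cell = '.' → open
col 3: top cell = '.' → open
col 4: top cell = '.' → open
col 5: top cell = '.' → open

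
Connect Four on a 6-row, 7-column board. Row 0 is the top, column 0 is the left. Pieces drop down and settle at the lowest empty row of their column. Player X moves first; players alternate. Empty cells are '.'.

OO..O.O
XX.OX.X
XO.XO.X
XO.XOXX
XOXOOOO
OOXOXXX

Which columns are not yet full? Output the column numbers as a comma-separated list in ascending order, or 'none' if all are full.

col 0: top cell = 'O' → FULL
col 1: top cell = 'O' → FULL
col 2: top cell = '.' → open
col 3: top cell = '.' → open
col 4: top cell = 'O' → FULL
col 5: top cell = '.' → open
col 6: top cell = 'O' → FULL

Answer: 2,3,5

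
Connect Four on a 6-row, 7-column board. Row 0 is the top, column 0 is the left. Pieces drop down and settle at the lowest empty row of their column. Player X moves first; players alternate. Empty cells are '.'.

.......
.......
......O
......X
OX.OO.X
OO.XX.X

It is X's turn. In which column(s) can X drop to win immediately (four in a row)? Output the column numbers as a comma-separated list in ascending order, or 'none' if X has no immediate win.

Answer: 5

Derivation:
col 0: drop X → no win
col 1: drop X → no win
col 2: drop X → no win
col 3: drop X → no win
col 4: drop X → no win
col 5: drop X → WIN!
col 6: drop X → no win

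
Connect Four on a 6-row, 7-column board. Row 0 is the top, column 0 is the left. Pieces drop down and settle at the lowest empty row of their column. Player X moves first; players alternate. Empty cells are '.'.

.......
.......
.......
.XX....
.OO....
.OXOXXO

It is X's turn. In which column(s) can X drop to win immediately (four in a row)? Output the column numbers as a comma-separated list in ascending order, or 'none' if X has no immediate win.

col 0: drop X → no win
col 1: drop X → no win
col 2: drop X → no win
col 3: drop X → no win
col 4: drop X → no win
col 5: drop X → no win
col 6: drop X → no win

Answer: none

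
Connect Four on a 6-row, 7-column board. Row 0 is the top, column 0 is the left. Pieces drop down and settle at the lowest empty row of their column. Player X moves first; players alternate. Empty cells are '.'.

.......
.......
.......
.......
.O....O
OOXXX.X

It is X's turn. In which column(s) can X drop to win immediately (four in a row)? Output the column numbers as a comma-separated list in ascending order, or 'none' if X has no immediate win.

col 0: drop X → no win
col 1: drop X → no win
col 2: drop X → no win
col 3: drop X → no win
col 4: drop X → no win
col 5: drop X → WIN!
col 6: drop X → no win

Answer: 5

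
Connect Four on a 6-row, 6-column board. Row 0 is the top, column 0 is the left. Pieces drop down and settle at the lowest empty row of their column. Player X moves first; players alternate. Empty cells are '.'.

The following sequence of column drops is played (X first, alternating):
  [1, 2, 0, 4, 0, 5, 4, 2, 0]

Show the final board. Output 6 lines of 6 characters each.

Answer: ......
......
......
X.....
X.O.X.
XXO.OO

Derivation:
Move 1: X drops in col 1, lands at row 5
Move 2: O drops in col 2, lands at row 5
Move 3: X drops in col 0, lands at row 5
Move 4: O drops in col 4, lands at row 5
Move 5: X drops in col 0, lands at row 4
Move 6: O drops in col 5, lands at row 5
Move 7: X drops in col 4, lands at row 4
Move 8: O drops in col 2, lands at row 4
Move 9: X drops in col 0, lands at row 3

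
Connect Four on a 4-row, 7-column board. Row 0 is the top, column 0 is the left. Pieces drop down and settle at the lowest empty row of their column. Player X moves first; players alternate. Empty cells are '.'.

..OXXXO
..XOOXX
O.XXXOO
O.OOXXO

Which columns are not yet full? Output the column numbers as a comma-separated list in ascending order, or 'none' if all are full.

Answer: 0,1

Derivation:
col 0: top cell = '.' → open
col 1: top cell = '.' → open
col 2: top cell = 'O' → FULL
col 3: top cell = 'X' → FULL
col 4: top cell = 'X' → FULL
col 5: top cell = 'X' → FULL
col 6: top cell = 'O' → FULL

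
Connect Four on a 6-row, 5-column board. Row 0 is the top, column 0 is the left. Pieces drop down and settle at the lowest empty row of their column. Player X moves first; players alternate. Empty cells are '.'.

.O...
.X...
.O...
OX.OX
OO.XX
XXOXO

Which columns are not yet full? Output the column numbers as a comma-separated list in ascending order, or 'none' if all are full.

col 0: top cell = '.' → open
col 1: top cell = 'O' → FULL
col 2: top cell = '.' → open
col 3: top cell = '.' → open
col 4: top cell = '.' → open

Answer: 0,2,3,4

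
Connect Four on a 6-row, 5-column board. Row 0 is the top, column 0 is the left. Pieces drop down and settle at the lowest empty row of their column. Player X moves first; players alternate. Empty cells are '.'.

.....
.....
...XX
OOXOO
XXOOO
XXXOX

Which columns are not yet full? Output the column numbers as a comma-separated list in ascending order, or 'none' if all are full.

Answer: 0,1,2,3,4

Derivation:
col 0: top cell = '.' → open
col 1: top cell = '.' → open
col 2: top cell = '.' → open
col 3: top cell = '.' → open
col 4: top cell = '.' → open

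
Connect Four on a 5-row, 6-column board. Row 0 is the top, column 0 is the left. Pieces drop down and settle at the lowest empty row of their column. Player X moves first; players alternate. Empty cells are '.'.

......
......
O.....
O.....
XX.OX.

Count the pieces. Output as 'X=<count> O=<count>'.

X=3 O=3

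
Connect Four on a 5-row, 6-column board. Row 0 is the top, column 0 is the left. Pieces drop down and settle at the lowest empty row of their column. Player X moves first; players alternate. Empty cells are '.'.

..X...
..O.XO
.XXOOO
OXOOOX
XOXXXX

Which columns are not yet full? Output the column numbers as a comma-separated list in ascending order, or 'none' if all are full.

Answer: 0,1,3,4,5

Derivation:
col 0: top cell = '.' → open
col 1: top cell = '.' → open
col 2: top cell = 'X' → FULL
col 3: top cell = '.' → open
col 4: top cell = '.' → open
col 5: top cell = '.' → open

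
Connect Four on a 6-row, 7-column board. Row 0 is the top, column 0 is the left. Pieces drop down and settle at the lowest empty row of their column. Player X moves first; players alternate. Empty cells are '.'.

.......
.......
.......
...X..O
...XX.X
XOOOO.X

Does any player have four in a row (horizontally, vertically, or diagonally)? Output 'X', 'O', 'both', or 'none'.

O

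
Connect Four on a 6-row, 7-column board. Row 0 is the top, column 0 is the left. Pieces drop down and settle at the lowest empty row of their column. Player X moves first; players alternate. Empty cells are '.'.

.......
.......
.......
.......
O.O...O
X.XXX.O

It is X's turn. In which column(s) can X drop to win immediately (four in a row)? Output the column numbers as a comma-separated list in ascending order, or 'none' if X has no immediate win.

col 0: drop X → no win
col 1: drop X → WIN!
col 2: drop X → no win
col 3: drop X → no win
col 4: drop X → no win
col 5: drop X → WIN!
col 6: drop X → no win

Answer: 1,5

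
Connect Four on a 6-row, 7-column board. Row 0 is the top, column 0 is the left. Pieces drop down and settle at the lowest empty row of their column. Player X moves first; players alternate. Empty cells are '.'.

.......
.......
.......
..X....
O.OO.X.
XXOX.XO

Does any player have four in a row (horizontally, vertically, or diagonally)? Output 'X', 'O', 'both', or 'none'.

none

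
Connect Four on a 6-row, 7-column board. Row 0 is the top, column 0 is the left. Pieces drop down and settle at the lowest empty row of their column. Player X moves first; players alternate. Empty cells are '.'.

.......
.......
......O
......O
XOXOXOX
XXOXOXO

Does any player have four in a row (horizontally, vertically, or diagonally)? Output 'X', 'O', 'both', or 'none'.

none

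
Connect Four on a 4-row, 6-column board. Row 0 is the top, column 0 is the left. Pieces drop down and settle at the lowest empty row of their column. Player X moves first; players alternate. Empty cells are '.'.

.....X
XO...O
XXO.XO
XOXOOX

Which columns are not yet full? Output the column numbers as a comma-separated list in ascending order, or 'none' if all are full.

col 0: top cell = '.' → open
col 1: top cell = '.' → open
col 2: top cell = '.' → open
col 3: top cell = '.' → open
col 4: top cell = '.' → open
col 5: top cell = 'X' → FULL

Answer: 0,1,2,3,4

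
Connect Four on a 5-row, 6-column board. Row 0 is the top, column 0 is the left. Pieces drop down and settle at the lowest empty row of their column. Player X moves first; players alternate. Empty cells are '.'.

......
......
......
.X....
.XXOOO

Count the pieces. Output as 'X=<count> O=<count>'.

X=3 O=3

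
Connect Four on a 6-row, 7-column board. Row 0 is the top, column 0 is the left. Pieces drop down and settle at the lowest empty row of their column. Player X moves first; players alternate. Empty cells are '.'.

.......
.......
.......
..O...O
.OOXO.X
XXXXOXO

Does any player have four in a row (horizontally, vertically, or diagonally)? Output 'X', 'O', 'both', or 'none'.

X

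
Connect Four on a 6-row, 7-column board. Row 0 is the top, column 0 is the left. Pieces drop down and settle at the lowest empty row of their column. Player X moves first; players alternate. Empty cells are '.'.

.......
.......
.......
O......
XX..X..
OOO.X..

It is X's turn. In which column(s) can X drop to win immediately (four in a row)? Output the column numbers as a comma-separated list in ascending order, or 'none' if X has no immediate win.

Answer: none

Derivation:
col 0: drop X → no win
col 1: drop X → no win
col 2: drop X → no win
col 3: drop X → no win
col 4: drop X → no win
col 5: drop X → no win
col 6: drop X → no win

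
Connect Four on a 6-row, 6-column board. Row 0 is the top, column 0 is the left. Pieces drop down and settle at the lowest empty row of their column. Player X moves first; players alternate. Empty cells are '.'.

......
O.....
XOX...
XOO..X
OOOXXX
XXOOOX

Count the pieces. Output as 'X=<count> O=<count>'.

X=10 O=10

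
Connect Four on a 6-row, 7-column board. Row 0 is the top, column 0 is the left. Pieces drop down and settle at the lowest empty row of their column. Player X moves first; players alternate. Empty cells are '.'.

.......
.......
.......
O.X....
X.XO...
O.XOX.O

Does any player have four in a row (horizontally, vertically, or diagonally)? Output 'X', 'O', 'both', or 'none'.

none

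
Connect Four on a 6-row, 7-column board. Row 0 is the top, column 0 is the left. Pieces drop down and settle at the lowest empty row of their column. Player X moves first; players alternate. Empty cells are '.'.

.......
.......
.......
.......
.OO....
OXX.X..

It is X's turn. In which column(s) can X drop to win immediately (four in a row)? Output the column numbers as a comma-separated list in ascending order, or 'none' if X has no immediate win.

Answer: 3

Derivation:
col 0: drop X → no win
col 1: drop X → no win
col 2: drop X → no win
col 3: drop X → WIN!
col 4: drop X → no win
col 5: drop X → no win
col 6: drop X → no win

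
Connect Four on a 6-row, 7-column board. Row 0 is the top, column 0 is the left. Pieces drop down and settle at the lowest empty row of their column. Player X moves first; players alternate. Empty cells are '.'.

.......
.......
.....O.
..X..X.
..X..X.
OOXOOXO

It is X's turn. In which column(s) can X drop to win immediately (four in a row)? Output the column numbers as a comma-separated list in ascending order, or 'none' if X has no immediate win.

col 0: drop X → no win
col 1: drop X → no win
col 2: drop X → WIN!
col 3: drop X → no win
col 4: drop X → no win
col 5: drop X → no win
col 6: drop X → no win

Answer: 2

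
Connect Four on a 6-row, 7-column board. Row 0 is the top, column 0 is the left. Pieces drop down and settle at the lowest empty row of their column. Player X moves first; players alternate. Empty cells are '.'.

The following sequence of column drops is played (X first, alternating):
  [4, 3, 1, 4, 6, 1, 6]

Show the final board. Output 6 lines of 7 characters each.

Answer: .......
.......
.......
.......
.O..O.X
.X.OX.X

Derivation:
Move 1: X drops in col 4, lands at row 5
Move 2: O drops in col 3, lands at row 5
Move 3: X drops in col 1, lands at row 5
Move 4: O drops in col 4, lands at row 4
Move 5: X drops in col 6, lands at row 5
Move 6: O drops in col 1, lands at row 4
Move 7: X drops in col 6, lands at row 4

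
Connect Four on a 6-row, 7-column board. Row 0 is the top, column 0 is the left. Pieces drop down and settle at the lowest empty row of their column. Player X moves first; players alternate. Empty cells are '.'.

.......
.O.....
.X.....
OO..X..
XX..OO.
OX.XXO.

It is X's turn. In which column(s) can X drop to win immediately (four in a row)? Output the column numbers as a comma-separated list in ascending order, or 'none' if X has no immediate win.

Answer: 2

Derivation:
col 0: drop X → no win
col 1: drop X → no win
col 2: drop X → WIN!
col 3: drop X → no win
col 4: drop X → no win
col 5: drop X → no win
col 6: drop X → no win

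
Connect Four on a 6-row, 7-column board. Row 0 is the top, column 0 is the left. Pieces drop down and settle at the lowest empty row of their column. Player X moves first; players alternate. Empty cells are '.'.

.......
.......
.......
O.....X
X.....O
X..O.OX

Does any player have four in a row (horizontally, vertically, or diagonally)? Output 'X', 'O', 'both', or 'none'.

none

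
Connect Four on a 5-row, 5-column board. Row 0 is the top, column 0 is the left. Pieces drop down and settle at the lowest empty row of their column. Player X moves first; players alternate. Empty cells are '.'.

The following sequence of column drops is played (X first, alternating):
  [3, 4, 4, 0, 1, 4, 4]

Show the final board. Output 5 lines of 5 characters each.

Answer: .....
....X
....O
....X
OX.XO

Derivation:
Move 1: X drops in col 3, lands at row 4
Move 2: O drops in col 4, lands at row 4
Move 3: X drops in col 4, lands at row 3
Move 4: O drops in col 0, lands at row 4
Move 5: X drops in col 1, lands at row 4
Move 6: O drops in col 4, lands at row 2
Move 7: X drops in col 4, lands at row 1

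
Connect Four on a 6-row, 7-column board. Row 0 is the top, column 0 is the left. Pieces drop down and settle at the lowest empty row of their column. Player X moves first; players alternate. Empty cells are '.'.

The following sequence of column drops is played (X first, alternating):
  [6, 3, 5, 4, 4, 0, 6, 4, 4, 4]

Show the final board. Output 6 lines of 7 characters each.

Answer: .......
....O..
....X..
....O..
....X.X
O..OOXX

Derivation:
Move 1: X drops in col 6, lands at row 5
Move 2: O drops in col 3, lands at row 5
Move 3: X drops in col 5, lands at row 5
Move 4: O drops in col 4, lands at row 5
Move 5: X drops in col 4, lands at row 4
Move 6: O drops in col 0, lands at row 5
Move 7: X drops in col 6, lands at row 4
Move 8: O drops in col 4, lands at row 3
Move 9: X drops in col 4, lands at row 2
Move 10: O drops in col 4, lands at row 1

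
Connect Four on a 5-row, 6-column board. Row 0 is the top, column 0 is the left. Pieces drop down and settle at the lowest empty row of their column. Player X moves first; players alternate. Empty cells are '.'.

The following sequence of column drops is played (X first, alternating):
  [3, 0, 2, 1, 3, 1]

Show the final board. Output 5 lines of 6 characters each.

Answer: ......
......
......
.O.X..
OOXX..

Derivation:
Move 1: X drops in col 3, lands at row 4
Move 2: O drops in col 0, lands at row 4
Move 3: X drops in col 2, lands at row 4
Move 4: O drops in col 1, lands at row 4
Move 5: X drops in col 3, lands at row 3
Move 6: O drops in col 1, lands at row 3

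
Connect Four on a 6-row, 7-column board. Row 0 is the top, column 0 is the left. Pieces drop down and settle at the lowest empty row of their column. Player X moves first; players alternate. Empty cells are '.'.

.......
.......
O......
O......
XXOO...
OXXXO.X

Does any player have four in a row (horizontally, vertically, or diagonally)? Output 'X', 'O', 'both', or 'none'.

none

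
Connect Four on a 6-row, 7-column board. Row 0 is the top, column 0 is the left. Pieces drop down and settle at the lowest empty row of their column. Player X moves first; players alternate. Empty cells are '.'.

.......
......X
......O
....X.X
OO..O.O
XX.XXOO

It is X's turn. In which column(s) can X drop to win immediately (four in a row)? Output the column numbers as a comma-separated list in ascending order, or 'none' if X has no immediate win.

Answer: 2

Derivation:
col 0: drop X → no win
col 1: drop X → no win
col 2: drop X → WIN!
col 3: drop X → no win
col 4: drop X → no win
col 5: drop X → no win
col 6: drop X → no win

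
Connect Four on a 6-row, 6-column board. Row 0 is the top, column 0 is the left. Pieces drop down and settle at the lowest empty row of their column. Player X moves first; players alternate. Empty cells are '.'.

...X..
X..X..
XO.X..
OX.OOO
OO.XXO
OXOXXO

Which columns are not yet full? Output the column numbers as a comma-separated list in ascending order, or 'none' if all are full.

Answer: 0,1,2,4,5

Derivation:
col 0: top cell = '.' → open
col 1: top cell = '.' → open
col 2: top cell = '.' → open
col 3: top cell = 'X' → FULL
col 4: top cell = '.' → open
col 5: top cell = '.' → open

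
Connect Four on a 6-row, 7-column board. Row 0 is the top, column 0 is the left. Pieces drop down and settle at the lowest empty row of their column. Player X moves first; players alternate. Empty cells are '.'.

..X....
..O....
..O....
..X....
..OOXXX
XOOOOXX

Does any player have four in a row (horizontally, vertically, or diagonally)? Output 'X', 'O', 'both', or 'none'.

O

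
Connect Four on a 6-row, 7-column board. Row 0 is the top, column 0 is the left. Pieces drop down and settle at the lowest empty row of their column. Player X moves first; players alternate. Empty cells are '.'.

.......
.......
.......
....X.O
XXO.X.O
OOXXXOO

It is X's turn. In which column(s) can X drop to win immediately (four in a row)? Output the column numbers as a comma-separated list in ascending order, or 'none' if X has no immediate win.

col 0: drop X → no win
col 1: drop X → no win
col 2: drop X → no win
col 3: drop X → no win
col 4: drop X → WIN!
col 5: drop X → no win
col 6: drop X → no win

Answer: 4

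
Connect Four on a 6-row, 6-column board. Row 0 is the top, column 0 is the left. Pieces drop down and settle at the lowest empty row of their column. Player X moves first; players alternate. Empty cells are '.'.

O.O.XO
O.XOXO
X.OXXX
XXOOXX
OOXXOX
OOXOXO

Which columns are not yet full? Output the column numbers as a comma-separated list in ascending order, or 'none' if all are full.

Answer: 1,3

Derivation:
col 0: top cell = 'O' → FULL
col 1: top cell = '.' → open
col 2: top cell = 'O' → FULL
col 3: top cell = '.' → open
col 4: top cell = 'X' → FULL
col 5: top cell = 'O' → FULL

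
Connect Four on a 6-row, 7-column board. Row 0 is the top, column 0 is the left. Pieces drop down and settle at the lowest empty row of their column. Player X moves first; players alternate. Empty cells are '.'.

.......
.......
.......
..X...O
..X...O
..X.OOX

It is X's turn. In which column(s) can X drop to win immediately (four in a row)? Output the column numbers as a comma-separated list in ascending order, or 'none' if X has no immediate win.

Answer: 2

Derivation:
col 0: drop X → no win
col 1: drop X → no win
col 2: drop X → WIN!
col 3: drop X → no win
col 4: drop X → no win
col 5: drop X → no win
col 6: drop X → no win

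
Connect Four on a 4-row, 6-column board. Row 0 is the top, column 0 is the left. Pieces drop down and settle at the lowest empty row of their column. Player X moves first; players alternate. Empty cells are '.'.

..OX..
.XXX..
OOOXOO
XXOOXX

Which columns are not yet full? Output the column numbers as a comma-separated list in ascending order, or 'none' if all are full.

Answer: 0,1,4,5

Derivation:
col 0: top cell = '.' → open
col 1: top cell = '.' → open
col 2: top cell = 'O' → FULL
col 3: top cell = 'X' → FULL
col 4: top cell = '.' → open
col 5: top cell = '.' → open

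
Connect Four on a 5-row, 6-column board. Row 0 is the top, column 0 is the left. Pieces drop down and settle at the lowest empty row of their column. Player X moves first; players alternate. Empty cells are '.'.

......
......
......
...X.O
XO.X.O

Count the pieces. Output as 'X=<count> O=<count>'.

X=3 O=3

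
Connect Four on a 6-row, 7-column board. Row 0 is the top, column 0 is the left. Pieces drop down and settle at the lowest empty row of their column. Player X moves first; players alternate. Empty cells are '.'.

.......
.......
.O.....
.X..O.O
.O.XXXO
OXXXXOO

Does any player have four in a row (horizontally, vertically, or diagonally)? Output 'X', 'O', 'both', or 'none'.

X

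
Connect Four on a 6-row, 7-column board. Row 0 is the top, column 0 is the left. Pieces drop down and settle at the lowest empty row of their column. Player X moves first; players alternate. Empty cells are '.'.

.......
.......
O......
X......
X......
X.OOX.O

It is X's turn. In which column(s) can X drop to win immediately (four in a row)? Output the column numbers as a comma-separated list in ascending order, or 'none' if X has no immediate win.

Answer: none

Derivation:
col 0: drop X → no win
col 1: drop X → no win
col 2: drop X → no win
col 3: drop X → no win
col 4: drop X → no win
col 5: drop X → no win
col 6: drop X → no win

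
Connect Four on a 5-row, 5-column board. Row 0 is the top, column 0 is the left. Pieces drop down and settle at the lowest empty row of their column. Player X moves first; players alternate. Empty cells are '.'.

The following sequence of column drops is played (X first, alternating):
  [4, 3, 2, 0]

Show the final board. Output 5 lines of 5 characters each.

Answer: .....
.....
.....
.....
O.XOX

Derivation:
Move 1: X drops in col 4, lands at row 4
Move 2: O drops in col 3, lands at row 4
Move 3: X drops in col 2, lands at row 4
Move 4: O drops in col 0, lands at row 4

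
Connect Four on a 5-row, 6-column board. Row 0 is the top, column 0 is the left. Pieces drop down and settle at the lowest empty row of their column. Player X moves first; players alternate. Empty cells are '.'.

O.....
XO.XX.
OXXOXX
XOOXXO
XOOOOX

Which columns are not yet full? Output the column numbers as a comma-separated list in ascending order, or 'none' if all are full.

Answer: 1,2,3,4,5

Derivation:
col 0: top cell = 'O' → FULL
col 1: top cell = '.' → open
col 2: top cell = '.' → open
col 3: top cell = '.' → open
col 4: top cell = '.' → open
col 5: top cell = '.' → open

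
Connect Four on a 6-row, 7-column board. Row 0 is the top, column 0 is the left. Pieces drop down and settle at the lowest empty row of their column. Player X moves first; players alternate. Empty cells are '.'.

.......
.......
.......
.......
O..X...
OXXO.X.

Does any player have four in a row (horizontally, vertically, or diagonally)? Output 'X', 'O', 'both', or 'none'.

none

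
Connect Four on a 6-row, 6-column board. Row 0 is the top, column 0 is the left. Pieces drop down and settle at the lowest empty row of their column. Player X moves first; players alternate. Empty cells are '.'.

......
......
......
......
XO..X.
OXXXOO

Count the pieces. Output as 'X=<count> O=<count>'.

X=5 O=4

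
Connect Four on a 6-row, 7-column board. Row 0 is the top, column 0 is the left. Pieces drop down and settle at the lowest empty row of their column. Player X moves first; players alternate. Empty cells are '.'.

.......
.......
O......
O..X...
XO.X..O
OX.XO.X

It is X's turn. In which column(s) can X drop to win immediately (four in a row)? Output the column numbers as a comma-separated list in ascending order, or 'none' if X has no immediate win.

Answer: 3

Derivation:
col 0: drop X → no win
col 1: drop X → no win
col 2: drop X → no win
col 3: drop X → WIN!
col 4: drop X → no win
col 5: drop X → no win
col 6: drop X → no win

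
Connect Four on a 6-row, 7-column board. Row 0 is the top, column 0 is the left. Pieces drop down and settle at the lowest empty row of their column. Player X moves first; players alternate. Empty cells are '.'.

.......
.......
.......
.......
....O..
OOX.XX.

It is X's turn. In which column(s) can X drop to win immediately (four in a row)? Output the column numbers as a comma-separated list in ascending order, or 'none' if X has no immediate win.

col 0: drop X → no win
col 1: drop X → no win
col 2: drop X → no win
col 3: drop X → WIN!
col 4: drop X → no win
col 5: drop X → no win
col 6: drop X → no win

Answer: 3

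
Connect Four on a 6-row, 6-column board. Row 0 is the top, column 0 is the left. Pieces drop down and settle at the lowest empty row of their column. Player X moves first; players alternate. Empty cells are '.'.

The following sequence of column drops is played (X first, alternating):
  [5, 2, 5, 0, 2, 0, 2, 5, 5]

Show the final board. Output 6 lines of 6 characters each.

Answer: ......
......
.....X
..X..O
O.X..X
O.O..X

Derivation:
Move 1: X drops in col 5, lands at row 5
Move 2: O drops in col 2, lands at row 5
Move 3: X drops in col 5, lands at row 4
Move 4: O drops in col 0, lands at row 5
Move 5: X drops in col 2, lands at row 4
Move 6: O drops in col 0, lands at row 4
Move 7: X drops in col 2, lands at row 3
Move 8: O drops in col 5, lands at row 3
Move 9: X drops in col 5, lands at row 2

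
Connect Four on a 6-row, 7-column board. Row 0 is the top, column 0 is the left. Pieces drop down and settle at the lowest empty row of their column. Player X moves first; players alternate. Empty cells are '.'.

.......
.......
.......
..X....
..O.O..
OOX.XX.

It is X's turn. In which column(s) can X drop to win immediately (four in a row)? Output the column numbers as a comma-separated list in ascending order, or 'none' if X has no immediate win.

col 0: drop X → no win
col 1: drop X → no win
col 2: drop X → no win
col 3: drop X → WIN!
col 4: drop X → no win
col 5: drop X → no win
col 6: drop X → no win

Answer: 3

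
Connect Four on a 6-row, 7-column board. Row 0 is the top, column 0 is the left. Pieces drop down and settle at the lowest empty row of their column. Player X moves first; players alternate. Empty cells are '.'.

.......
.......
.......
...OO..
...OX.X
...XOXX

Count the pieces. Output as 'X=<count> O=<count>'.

X=5 O=4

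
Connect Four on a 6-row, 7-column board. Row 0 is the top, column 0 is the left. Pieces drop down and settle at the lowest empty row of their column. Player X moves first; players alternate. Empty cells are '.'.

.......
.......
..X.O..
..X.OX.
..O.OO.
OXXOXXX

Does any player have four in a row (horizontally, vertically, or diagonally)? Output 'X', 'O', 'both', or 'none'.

none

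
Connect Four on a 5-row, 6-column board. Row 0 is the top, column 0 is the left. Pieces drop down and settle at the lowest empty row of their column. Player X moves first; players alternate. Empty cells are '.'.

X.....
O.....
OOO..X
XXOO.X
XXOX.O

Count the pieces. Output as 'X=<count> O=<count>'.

X=8 O=8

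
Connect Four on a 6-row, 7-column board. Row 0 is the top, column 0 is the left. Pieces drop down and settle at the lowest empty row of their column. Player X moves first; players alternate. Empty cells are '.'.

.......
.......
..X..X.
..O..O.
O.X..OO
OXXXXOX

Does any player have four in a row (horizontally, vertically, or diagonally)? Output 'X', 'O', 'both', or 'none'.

X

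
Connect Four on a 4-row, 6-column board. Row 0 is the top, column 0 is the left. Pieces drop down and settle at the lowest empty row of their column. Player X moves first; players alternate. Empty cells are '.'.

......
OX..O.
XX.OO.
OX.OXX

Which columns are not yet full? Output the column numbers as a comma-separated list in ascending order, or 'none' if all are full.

col 0: top cell = '.' → open
col 1: top cell = '.' → open
col 2: top cell = '.' → open
col 3: top cell = '.' → open
col 4: top cell = '.' → open
col 5: top cell = '.' → open

Answer: 0,1,2,3,4,5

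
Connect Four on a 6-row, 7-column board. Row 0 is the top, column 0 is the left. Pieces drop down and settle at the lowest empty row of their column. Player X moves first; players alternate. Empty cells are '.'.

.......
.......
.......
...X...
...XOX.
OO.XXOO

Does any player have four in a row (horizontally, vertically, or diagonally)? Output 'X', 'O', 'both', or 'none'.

none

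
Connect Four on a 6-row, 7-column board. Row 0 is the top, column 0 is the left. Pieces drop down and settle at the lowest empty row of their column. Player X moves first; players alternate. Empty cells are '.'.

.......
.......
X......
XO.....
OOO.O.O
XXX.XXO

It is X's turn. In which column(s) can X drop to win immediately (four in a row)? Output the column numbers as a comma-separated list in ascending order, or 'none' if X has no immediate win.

Answer: 3

Derivation:
col 0: drop X → no win
col 1: drop X → no win
col 2: drop X → no win
col 3: drop X → WIN!
col 4: drop X → no win
col 5: drop X → no win
col 6: drop X → no win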